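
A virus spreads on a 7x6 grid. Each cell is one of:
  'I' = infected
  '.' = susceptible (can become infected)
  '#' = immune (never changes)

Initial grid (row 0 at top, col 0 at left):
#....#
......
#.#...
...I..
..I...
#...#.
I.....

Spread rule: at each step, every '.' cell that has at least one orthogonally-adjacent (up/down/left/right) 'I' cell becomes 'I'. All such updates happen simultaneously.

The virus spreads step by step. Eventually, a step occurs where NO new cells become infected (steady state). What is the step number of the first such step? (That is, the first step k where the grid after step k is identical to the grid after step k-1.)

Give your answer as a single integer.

Answer: 6

Derivation:
Step 0 (initial): 3 infected
Step 1: +7 new -> 10 infected
Step 2: +9 new -> 19 infected
Step 3: +8 new -> 27 infected
Step 4: +6 new -> 33 infected
Step 5: +3 new -> 36 infected
Step 6: +0 new -> 36 infected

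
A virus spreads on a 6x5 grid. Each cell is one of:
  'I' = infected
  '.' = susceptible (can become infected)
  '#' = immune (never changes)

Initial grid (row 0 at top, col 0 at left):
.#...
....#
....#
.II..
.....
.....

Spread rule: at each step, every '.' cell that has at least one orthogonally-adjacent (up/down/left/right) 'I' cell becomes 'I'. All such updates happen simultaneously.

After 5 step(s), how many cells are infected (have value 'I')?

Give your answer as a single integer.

Answer: 27

Derivation:
Step 0 (initial): 2 infected
Step 1: +6 new -> 8 infected
Step 2: +9 new -> 17 infected
Step 3: +6 new -> 23 infected
Step 4: +3 new -> 26 infected
Step 5: +1 new -> 27 infected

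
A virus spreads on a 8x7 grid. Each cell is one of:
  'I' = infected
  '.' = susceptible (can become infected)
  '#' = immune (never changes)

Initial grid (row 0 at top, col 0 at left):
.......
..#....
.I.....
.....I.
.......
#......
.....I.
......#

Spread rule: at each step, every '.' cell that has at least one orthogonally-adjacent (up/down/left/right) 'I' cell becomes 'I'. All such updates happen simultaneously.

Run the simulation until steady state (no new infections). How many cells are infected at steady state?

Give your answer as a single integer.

Answer: 53

Derivation:
Step 0 (initial): 3 infected
Step 1: +12 new -> 15 infected
Step 2: +16 new -> 31 infected
Step 3: +13 new -> 44 infected
Step 4: +6 new -> 50 infected
Step 5: +2 new -> 52 infected
Step 6: +1 new -> 53 infected
Step 7: +0 new -> 53 infected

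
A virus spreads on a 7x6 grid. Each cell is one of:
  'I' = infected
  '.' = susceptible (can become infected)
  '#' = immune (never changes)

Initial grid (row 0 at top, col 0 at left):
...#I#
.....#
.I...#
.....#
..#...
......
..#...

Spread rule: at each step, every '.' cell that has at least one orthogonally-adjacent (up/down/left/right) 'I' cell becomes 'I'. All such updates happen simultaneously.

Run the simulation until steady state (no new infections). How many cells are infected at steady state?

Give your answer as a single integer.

Answer: 35

Derivation:
Step 0 (initial): 2 infected
Step 1: +5 new -> 7 infected
Step 2: +9 new -> 16 infected
Step 3: +6 new -> 22 infected
Step 4: +5 new -> 27 infected
Step 5: +4 new -> 31 infected
Step 6: +3 new -> 34 infected
Step 7: +1 new -> 35 infected
Step 8: +0 new -> 35 infected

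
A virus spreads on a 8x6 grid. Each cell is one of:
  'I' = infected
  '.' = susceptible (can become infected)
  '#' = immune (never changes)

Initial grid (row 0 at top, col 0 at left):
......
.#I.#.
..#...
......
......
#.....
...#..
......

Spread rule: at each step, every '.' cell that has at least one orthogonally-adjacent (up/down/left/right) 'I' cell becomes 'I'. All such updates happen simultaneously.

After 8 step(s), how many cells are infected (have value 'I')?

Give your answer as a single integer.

Answer: 38

Derivation:
Step 0 (initial): 1 infected
Step 1: +2 new -> 3 infected
Step 2: +3 new -> 6 infected
Step 3: +4 new -> 10 infected
Step 4: +6 new -> 16 infected
Step 5: +7 new -> 23 infected
Step 6: +6 new -> 29 infected
Step 7: +5 new -> 34 infected
Step 8: +4 new -> 38 infected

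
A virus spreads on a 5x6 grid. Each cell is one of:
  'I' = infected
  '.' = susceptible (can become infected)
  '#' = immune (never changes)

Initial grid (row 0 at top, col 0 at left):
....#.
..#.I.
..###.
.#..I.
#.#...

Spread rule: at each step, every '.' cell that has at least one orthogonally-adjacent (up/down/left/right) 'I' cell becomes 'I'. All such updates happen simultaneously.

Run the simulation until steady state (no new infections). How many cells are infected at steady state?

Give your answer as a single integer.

Answer: 21

Derivation:
Step 0 (initial): 2 infected
Step 1: +5 new -> 7 infected
Step 2: +6 new -> 13 infected
Step 3: +1 new -> 14 infected
Step 4: +1 new -> 15 infected
Step 5: +2 new -> 17 infected
Step 6: +2 new -> 19 infected
Step 7: +1 new -> 20 infected
Step 8: +1 new -> 21 infected
Step 9: +0 new -> 21 infected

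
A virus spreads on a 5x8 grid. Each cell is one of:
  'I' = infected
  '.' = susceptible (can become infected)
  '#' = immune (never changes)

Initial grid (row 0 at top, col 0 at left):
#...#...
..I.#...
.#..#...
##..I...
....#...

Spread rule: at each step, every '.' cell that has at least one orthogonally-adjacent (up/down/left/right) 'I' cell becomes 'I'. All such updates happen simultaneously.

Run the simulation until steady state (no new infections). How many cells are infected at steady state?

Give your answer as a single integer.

Answer: 32

Derivation:
Step 0 (initial): 2 infected
Step 1: +6 new -> 8 infected
Step 2: +9 new -> 17 infected
Step 3: +6 new -> 23 infected
Step 4: +5 new -> 28 infected
Step 5: +3 new -> 31 infected
Step 6: +1 new -> 32 infected
Step 7: +0 new -> 32 infected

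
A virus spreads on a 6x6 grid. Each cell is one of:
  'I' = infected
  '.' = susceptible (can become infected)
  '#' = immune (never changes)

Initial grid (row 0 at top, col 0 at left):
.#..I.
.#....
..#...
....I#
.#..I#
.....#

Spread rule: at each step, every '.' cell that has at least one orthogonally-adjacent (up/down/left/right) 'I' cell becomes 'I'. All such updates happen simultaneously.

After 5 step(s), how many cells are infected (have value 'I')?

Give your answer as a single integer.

Answer: 27

Derivation:
Step 0 (initial): 3 infected
Step 1: +7 new -> 10 infected
Step 2: +8 new -> 18 infected
Step 3: +3 new -> 21 infected
Step 4: +3 new -> 24 infected
Step 5: +3 new -> 27 infected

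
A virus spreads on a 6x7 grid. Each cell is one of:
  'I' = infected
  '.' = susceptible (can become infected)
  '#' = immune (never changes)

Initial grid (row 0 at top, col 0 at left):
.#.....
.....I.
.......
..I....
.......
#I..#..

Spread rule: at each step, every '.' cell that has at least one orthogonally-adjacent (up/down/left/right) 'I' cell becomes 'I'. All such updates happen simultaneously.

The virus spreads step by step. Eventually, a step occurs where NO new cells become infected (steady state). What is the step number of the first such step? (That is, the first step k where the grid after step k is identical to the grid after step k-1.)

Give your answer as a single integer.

Step 0 (initial): 3 infected
Step 1: +10 new -> 13 infected
Step 2: +14 new -> 27 infected
Step 3: +7 new -> 34 infected
Step 4: +3 new -> 37 infected
Step 5: +2 new -> 39 infected
Step 6: +0 new -> 39 infected

Answer: 6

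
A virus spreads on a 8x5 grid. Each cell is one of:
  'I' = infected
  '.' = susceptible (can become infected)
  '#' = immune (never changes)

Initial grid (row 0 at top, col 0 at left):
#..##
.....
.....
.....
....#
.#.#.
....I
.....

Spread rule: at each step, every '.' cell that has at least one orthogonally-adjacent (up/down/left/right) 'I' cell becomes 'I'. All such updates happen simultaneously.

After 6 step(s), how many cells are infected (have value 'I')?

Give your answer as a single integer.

Answer: 21

Derivation:
Step 0 (initial): 1 infected
Step 1: +3 new -> 4 infected
Step 2: +2 new -> 6 infected
Step 3: +3 new -> 9 infected
Step 4: +3 new -> 12 infected
Step 5: +5 new -> 17 infected
Step 6: +4 new -> 21 infected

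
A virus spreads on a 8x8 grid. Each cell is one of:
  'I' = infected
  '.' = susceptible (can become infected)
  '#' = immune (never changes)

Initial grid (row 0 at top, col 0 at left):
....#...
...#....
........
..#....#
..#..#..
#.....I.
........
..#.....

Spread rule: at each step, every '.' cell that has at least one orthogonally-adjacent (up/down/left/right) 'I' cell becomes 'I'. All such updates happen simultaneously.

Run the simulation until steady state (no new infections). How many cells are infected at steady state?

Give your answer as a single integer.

Step 0 (initial): 1 infected
Step 1: +4 new -> 5 infected
Step 2: +6 new -> 11 infected
Step 3: +7 new -> 18 infected
Step 4: +8 new -> 26 infected
Step 5: +8 new -> 34 infected
Step 6: +6 new -> 40 infected
Step 7: +5 new -> 45 infected
Step 8: +4 new -> 49 infected
Step 9: +3 new -> 52 infected
Step 10: +3 new -> 55 infected
Step 11: +1 new -> 56 infected
Step 12: +0 new -> 56 infected

Answer: 56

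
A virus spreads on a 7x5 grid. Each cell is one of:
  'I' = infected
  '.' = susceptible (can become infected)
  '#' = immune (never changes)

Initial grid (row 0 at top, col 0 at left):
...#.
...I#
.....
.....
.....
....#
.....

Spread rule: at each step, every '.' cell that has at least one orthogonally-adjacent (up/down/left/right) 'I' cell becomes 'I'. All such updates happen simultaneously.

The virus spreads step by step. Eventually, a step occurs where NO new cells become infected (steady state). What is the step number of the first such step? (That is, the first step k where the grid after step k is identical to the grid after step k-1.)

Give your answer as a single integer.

Answer: 9

Derivation:
Step 0 (initial): 1 infected
Step 1: +2 new -> 3 infected
Step 2: +5 new -> 8 infected
Step 3: +6 new -> 14 infected
Step 4: +6 new -> 20 infected
Step 5: +4 new -> 24 infected
Step 6: +4 new -> 28 infected
Step 7: +2 new -> 30 infected
Step 8: +1 new -> 31 infected
Step 9: +0 new -> 31 infected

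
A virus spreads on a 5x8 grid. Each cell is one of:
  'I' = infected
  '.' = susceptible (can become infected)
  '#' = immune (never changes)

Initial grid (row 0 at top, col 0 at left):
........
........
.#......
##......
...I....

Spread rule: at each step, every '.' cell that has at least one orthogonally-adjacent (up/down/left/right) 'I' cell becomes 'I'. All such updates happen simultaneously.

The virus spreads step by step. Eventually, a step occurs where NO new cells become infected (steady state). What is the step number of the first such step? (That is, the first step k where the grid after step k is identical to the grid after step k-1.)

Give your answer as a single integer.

Step 0 (initial): 1 infected
Step 1: +3 new -> 4 infected
Step 2: +5 new -> 9 infected
Step 3: +6 new -> 15 infected
Step 4: +6 new -> 21 infected
Step 5: +6 new -> 27 infected
Step 6: +5 new -> 32 infected
Step 7: +4 new -> 36 infected
Step 8: +1 new -> 37 infected
Step 9: +0 new -> 37 infected

Answer: 9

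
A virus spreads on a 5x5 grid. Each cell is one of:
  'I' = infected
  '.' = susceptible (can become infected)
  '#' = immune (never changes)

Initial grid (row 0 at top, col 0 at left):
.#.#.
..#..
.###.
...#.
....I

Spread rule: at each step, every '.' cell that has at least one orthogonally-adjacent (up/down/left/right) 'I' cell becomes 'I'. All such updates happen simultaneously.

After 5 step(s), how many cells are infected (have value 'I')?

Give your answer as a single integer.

Step 0 (initial): 1 infected
Step 1: +2 new -> 3 infected
Step 2: +2 new -> 5 infected
Step 3: +3 new -> 8 infected
Step 4: +4 new -> 12 infected
Step 5: +1 new -> 13 infected

Answer: 13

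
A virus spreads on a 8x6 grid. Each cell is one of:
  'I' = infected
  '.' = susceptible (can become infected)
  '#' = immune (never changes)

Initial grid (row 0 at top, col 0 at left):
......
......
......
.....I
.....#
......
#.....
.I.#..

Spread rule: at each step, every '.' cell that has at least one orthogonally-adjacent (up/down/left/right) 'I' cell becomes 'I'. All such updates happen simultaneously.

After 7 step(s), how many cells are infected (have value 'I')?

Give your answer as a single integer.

Answer: 44

Derivation:
Step 0 (initial): 2 infected
Step 1: +5 new -> 7 infected
Step 2: +6 new -> 13 infected
Step 3: +10 new -> 23 infected
Step 4: +9 new -> 32 infected
Step 5: +6 new -> 38 infected
Step 6: +4 new -> 42 infected
Step 7: +2 new -> 44 infected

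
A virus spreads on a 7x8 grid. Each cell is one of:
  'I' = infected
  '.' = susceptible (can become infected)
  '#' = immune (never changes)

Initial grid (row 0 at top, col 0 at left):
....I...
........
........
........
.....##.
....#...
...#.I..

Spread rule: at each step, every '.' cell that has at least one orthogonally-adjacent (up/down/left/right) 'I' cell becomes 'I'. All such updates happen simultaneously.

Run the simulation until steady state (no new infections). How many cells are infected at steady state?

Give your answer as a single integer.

Step 0 (initial): 2 infected
Step 1: +6 new -> 8 infected
Step 2: +7 new -> 15 infected
Step 3: +8 new -> 23 infected
Step 4: +9 new -> 32 infected
Step 5: +7 new -> 39 infected
Step 6: +4 new -> 43 infected
Step 7: +3 new -> 46 infected
Step 8: +3 new -> 49 infected
Step 9: +2 new -> 51 infected
Step 10: +1 new -> 52 infected
Step 11: +0 new -> 52 infected

Answer: 52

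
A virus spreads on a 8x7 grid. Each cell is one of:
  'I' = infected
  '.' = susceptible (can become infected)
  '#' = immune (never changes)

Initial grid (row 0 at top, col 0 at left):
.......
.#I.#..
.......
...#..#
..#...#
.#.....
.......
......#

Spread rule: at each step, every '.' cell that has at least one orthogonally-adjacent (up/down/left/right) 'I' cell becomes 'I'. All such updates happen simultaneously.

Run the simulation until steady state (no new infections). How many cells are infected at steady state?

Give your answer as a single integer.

Answer: 48

Derivation:
Step 0 (initial): 1 infected
Step 1: +3 new -> 4 infected
Step 2: +5 new -> 9 infected
Step 3: +5 new -> 14 infected
Step 4: +6 new -> 20 infected
Step 5: +6 new -> 26 infected
Step 6: +5 new -> 31 infected
Step 7: +4 new -> 35 infected
Step 8: +7 new -> 42 infected
Step 9: +5 new -> 47 infected
Step 10: +1 new -> 48 infected
Step 11: +0 new -> 48 infected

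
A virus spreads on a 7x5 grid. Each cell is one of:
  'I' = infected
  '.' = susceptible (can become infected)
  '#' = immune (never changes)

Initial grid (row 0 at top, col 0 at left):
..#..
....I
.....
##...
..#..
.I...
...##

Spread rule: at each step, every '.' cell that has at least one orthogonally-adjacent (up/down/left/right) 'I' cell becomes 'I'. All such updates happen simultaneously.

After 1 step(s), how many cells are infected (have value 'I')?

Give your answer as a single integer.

Step 0 (initial): 2 infected
Step 1: +7 new -> 9 infected

Answer: 9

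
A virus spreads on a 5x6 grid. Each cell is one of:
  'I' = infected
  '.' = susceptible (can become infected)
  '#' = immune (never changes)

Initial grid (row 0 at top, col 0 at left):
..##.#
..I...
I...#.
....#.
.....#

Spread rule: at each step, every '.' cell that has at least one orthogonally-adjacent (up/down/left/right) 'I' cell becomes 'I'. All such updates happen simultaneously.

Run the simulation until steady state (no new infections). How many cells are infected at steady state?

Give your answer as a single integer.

Step 0 (initial): 2 infected
Step 1: +6 new -> 8 infected
Step 2: +7 new -> 15 infected
Step 3: +5 new -> 20 infected
Step 4: +2 new -> 22 infected
Step 5: +2 new -> 24 infected
Step 6: +0 new -> 24 infected

Answer: 24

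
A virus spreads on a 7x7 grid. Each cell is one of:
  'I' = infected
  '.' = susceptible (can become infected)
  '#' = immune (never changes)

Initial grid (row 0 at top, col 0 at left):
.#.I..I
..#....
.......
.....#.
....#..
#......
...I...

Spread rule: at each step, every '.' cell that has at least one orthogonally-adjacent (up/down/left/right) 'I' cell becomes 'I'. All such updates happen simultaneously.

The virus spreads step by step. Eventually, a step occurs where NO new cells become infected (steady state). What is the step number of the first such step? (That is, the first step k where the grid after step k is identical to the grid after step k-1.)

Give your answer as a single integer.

Step 0 (initial): 3 infected
Step 1: +8 new -> 11 infected
Step 2: +9 new -> 20 infected
Step 3: +10 new -> 30 infected
Step 4: +7 new -> 37 infected
Step 5: +4 new -> 41 infected
Step 6: +2 new -> 43 infected
Step 7: +1 new -> 44 infected
Step 8: +0 new -> 44 infected

Answer: 8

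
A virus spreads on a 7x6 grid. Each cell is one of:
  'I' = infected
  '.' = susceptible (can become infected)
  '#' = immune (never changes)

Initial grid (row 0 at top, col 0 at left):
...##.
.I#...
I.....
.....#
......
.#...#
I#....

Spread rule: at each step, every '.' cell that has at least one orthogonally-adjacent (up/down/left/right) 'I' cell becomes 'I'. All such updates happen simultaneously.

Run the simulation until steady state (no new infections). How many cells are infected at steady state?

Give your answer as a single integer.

Step 0 (initial): 3 infected
Step 1: +5 new -> 8 infected
Step 2: +5 new -> 13 infected
Step 3: +3 new -> 16 infected
Step 4: +4 new -> 20 infected
Step 5: +5 new -> 25 infected
Step 6: +4 new -> 29 infected
Step 7: +4 new -> 33 infected
Step 8: +1 new -> 34 infected
Step 9: +1 new -> 35 infected
Step 10: +0 new -> 35 infected

Answer: 35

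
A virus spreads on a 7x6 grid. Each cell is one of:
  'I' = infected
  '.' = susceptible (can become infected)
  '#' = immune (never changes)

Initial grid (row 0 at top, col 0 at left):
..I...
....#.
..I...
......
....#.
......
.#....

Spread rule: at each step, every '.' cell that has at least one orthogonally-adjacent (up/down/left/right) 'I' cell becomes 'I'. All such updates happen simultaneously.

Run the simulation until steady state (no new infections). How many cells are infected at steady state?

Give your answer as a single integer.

Answer: 39

Derivation:
Step 0 (initial): 2 infected
Step 1: +6 new -> 8 infected
Step 2: +9 new -> 17 infected
Step 3: +8 new -> 25 infected
Step 4: +6 new -> 31 infected
Step 5: +4 new -> 35 infected
Step 6: +3 new -> 38 infected
Step 7: +1 new -> 39 infected
Step 8: +0 new -> 39 infected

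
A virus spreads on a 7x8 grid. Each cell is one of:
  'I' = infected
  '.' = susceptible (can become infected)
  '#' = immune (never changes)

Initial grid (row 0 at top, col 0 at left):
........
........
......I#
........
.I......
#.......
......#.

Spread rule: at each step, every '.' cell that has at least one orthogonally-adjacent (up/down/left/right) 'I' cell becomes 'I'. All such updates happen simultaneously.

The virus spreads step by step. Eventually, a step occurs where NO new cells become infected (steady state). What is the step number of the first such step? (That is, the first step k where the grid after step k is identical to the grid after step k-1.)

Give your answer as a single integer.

Answer: 6

Derivation:
Step 0 (initial): 2 infected
Step 1: +7 new -> 9 infected
Step 2: +13 new -> 22 infected
Step 3: +16 new -> 38 infected
Step 4: +9 new -> 47 infected
Step 5: +6 new -> 53 infected
Step 6: +0 new -> 53 infected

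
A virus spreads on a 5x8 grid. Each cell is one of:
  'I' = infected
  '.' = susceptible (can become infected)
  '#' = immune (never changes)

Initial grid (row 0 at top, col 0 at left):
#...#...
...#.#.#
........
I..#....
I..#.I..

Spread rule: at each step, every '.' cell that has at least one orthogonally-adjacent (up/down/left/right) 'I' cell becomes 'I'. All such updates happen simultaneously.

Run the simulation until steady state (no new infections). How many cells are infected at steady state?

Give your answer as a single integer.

Step 0 (initial): 3 infected
Step 1: +6 new -> 9 infected
Step 2: +8 new -> 17 infected
Step 3: +5 new -> 22 infected
Step 4: +6 new -> 28 infected
Step 5: +2 new -> 30 infected
Step 6: +3 new -> 33 infected
Step 7: +0 new -> 33 infected

Answer: 33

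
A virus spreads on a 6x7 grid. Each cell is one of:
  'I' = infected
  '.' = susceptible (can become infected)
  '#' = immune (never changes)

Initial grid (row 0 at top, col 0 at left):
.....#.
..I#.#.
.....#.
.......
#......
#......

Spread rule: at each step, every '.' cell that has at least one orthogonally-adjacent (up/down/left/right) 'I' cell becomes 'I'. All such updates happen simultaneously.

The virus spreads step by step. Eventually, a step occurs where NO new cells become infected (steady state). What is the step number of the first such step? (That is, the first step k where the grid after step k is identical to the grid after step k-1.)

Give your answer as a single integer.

Step 0 (initial): 1 infected
Step 1: +3 new -> 4 infected
Step 2: +6 new -> 10 infected
Step 3: +7 new -> 17 infected
Step 4: +6 new -> 23 infected
Step 5: +4 new -> 27 infected
Step 6: +3 new -> 30 infected
Step 7: +3 new -> 33 infected
Step 8: +2 new -> 35 infected
Step 9: +1 new -> 36 infected
Step 10: +0 new -> 36 infected

Answer: 10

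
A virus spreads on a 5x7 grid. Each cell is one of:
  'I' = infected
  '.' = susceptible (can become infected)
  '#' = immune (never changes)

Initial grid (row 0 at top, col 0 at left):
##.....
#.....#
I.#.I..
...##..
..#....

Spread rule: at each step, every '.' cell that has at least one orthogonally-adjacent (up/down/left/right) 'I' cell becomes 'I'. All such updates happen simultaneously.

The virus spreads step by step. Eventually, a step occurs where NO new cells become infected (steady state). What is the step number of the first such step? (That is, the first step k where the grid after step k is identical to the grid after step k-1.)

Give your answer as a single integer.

Step 0 (initial): 2 infected
Step 1: +5 new -> 7 infected
Step 2: +8 new -> 15 infected
Step 3: +7 new -> 22 infected
Step 4: +4 new -> 26 infected
Step 5: +1 new -> 27 infected
Step 6: +0 new -> 27 infected

Answer: 6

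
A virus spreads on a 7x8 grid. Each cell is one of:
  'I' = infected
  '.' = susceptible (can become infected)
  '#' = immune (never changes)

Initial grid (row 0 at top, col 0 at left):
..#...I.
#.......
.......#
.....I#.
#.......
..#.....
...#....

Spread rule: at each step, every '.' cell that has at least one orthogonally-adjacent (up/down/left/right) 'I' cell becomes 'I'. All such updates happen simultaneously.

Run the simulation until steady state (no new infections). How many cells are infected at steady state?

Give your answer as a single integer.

Step 0 (initial): 2 infected
Step 1: +6 new -> 8 infected
Step 2: +9 new -> 17 infected
Step 3: +9 new -> 26 infected
Step 4: +9 new -> 35 infected
Step 5: +5 new -> 40 infected
Step 6: +3 new -> 43 infected
Step 7: +3 new -> 46 infected
Step 8: +3 new -> 49 infected
Step 9: +0 new -> 49 infected

Answer: 49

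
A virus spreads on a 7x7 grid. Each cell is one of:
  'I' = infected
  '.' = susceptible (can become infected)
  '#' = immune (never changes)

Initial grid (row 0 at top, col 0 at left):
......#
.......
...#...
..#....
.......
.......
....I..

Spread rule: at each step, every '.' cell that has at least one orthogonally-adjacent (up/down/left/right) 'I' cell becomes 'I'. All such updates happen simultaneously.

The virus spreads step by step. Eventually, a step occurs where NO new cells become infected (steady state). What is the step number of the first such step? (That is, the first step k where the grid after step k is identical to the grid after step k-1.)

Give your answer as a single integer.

Answer: 11

Derivation:
Step 0 (initial): 1 infected
Step 1: +3 new -> 4 infected
Step 2: +5 new -> 9 infected
Step 3: +6 new -> 15 infected
Step 4: +7 new -> 22 infected
Step 5: +5 new -> 27 infected
Step 6: +6 new -> 33 infected
Step 7: +6 new -> 39 infected
Step 8: +4 new -> 43 infected
Step 9: +2 new -> 45 infected
Step 10: +1 new -> 46 infected
Step 11: +0 new -> 46 infected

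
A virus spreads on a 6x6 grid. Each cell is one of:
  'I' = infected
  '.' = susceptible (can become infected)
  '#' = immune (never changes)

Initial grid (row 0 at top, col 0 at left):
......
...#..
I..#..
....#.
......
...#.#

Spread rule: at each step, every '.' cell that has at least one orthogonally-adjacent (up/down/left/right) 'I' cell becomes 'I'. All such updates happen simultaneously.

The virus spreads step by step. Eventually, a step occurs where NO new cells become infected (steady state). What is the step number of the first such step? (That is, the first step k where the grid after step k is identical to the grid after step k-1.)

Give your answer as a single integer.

Answer: 10

Derivation:
Step 0 (initial): 1 infected
Step 1: +3 new -> 4 infected
Step 2: +5 new -> 9 infected
Step 3: +5 new -> 14 infected
Step 4: +4 new -> 18 infected
Step 5: +3 new -> 21 infected
Step 6: +2 new -> 23 infected
Step 7: +4 new -> 27 infected
Step 8: +3 new -> 30 infected
Step 9: +1 new -> 31 infected
Step 10: +0 new -> 31 infected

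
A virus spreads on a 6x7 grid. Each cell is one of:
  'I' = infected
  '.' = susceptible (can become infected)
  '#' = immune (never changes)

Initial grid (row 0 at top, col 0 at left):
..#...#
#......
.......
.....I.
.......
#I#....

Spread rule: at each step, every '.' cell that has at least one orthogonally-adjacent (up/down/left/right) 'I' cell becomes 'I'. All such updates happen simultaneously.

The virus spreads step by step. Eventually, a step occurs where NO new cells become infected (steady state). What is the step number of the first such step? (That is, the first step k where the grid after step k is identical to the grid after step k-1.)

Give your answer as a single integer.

Step 0 (initial): 2 infected
Step 1: +5 new -> 7 infected
Step 2: +10 new -> 17 infected
Step 3: +10 new -> 27 infected
Step 4: +6 new -> 33 infected
Step 5: +3 new -> 36 infected
Step 6: +1 new -> 37 infected
Step 7: +0 new -> 37 infected

Answer: 7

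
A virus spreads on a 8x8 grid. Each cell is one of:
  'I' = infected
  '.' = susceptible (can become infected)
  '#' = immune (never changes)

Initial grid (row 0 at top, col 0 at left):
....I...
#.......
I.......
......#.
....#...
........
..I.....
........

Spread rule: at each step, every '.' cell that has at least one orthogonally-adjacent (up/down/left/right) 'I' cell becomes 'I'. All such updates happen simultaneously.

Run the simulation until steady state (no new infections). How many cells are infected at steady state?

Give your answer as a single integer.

Step 0 (initial): 3 infected
Step 1: +9 new -> 12 infected
Step 2: +16 new -> 28 infected
Step 3: +15 new -> 43 infected
Step 4: +8 new -> 51 infected
Step 5: +5 new -> 56 infected
Step 6: +4 new -> 60 infected
Step 7: +1 new -> 61 infected
Step 8: +0 new -> 61 infected

Answer: 61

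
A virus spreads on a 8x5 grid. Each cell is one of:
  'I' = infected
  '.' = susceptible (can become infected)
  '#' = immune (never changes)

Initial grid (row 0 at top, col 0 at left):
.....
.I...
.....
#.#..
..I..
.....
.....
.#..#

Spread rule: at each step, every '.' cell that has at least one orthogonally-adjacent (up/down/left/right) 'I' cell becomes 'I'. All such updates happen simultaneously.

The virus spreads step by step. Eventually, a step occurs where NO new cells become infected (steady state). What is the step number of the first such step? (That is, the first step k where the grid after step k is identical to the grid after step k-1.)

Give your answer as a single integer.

Step 0 (initial): 2 infected
Step 1: +7 new -> 9 infected
Step 2: +12 new -> 21 infected
Step 3: +9 new -> 30 infected
Step 4: +5 new -> 35 infected
Step 5: +1 new -> 36 infected
Step 6: +0 new -> 36 infected

Answer: 6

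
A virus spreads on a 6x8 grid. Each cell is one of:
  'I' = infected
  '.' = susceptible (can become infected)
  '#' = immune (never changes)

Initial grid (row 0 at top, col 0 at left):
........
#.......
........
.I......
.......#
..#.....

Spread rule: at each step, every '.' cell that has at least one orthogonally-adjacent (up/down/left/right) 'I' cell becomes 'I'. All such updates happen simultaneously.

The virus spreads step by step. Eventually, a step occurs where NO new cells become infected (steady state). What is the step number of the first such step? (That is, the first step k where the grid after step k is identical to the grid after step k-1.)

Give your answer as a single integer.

Answer: 10

Derivation:
Step 0 (initial): 1 infected
Step 1: +4 new -> 5 infected
Step 2: +7 new -> 12 infected
Step 3: +6 new -> 18 infected
Step 4: +7 new -> 25 infected
Step 5: +6 new -> 31 infected
Step 6: +6 new -> 37 infected
Step 7: +4 new -> 41 infected
Step 8: +3 new -> 44 infected
Step 9: +1 new -> 45 infected
Step 10: +0 new -> 45 infected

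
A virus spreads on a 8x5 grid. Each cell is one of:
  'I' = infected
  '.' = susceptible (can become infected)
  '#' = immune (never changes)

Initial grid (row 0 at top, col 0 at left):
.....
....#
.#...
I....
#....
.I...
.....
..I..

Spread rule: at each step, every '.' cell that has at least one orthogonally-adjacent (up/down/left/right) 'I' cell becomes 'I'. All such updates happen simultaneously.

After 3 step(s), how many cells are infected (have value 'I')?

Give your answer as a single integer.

Step 0 (initial): 3 infected
Step 1: +9 new -> 12 infected
Step 2: +8 new -> 20 infected
Step 3: +7 new -> 27 infected

Answer: 27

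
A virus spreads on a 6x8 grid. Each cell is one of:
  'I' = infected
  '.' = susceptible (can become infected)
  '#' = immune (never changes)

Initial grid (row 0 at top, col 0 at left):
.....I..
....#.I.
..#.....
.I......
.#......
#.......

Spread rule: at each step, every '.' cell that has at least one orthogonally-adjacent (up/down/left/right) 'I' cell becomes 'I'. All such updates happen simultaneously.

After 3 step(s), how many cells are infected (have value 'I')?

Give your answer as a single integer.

Step 0 (initial): 3 infected
Step 1: +8 new -> 11 infected
Step 2: +10 new -> 21 infected
Step 3: +13 new -> 34 infected

Answer: 34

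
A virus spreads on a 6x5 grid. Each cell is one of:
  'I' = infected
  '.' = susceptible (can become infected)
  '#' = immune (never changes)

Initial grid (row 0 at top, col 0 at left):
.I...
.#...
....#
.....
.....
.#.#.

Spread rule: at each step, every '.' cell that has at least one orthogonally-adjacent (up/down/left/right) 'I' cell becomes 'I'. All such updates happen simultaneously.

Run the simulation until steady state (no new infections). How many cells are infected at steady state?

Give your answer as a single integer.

Answer: 26

Derivation:
Step 0 (initial): 1 infected
Step 1: +2 new -> 3 infected
Step 2: +3 new -> 6 infected
Step 3: +4 new -> 10 infected
Step 4: +5 new -> 15 infected
Step 5: +4 new -> 19 infected
Step 6: +5 new -> 24 infected
Step 7: +1 new -> 25 infected
Step 8: +1 new -> 26 infected
Step 9: +0 new -> 26 infected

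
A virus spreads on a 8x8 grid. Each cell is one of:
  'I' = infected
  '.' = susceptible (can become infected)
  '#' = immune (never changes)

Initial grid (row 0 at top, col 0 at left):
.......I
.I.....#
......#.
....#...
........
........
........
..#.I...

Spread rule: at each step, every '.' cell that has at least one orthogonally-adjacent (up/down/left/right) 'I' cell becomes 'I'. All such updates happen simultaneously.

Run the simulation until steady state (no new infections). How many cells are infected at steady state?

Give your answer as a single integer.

Step 0 (initial): 3 infected
Step 1: +8 new -> 11 infected
Step 2: +12 new -> 23 infected
Step 3: +14 new -> 37 infected
Step 4: +12 new -> 49 infected
Step 5: +6 new -> 55 infected
Step 6: +3 new -> 58 infected
Step 7: +1 new -> 59 infected
Step 8: +1 new -> 60 infected
Step 9: +0 new -> 60 infected

Answer: 60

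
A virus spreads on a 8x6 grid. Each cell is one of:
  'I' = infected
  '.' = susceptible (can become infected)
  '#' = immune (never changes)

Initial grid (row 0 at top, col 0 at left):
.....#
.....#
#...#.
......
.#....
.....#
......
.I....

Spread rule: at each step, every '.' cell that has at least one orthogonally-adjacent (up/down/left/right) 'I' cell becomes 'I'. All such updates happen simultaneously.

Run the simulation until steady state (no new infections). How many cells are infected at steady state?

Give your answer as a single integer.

Answer: 42

Derivation:
Step 0 (initial): 1 infected
Step 1: +3 new -> 4 infected
Step 2: +4 new -> 8 infected
Step 3: +4 new -> 12 infected
Step 4: +5 new -> 17 infected
Step 5: +5 new -> 22 infected
Step 6: +4 new -> 26 infected
Step 7: +5 new -> 31 infected
Step 8: +4 new -> 35 infected
Step 9: +5 new -> 40 infected
Step 10: +2 new -> 42 infected
Step 11: +0 new -> 42 infected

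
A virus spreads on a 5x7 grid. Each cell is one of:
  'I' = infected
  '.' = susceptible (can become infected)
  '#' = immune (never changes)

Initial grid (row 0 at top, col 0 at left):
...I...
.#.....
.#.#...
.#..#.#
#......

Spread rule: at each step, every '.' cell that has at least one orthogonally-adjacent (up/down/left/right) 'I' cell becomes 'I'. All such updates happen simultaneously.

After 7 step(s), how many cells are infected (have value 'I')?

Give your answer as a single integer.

Answer: 28

Derivation:
Step 0 (initial): 1 infected
Step 1: +3 new -> 4 infected
Step 2: +4 new -> 8 infected
Step 3: +5 new -> 13 infected
Step 4: +4 new -> 17 infected
Step 5: +5 new -> 22 infected
Step 6: +4 new -> 26 infected
Step 7: +2 new -> 28 infected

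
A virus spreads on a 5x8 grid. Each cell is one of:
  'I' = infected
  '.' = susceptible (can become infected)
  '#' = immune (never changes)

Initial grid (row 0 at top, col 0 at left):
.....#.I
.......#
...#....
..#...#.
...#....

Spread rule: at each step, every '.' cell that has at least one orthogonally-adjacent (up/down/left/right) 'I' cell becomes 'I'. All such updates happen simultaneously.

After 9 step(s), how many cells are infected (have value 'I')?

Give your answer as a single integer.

Answer: 30

Derivation:
Step 0 (initial): 1 infected
Step 1: +1 new -> 2 infected
Step 2: +1 new -> 3 infected
Step 3: +2 new -> 5 infected
Step 4: +3 new -> 8 infected
Step 5: +5 new -> 13 infected
Step 6: +5 new -> 18 infected
Step 7: +6 new -> 24 infected
Step 8: +3 new -> 27 infected
Step 9: +3 new -> 30 infected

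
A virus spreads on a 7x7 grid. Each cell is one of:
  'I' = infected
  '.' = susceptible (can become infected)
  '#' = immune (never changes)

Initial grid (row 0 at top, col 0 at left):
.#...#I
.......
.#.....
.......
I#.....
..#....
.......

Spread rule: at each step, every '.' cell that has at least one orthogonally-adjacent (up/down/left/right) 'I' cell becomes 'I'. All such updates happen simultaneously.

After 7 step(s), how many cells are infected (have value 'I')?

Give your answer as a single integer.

Step 0 (initial): 2 infected
Step 1: +3 new -> 5 infected
Step 2: +6 new -> 11 infected
Step 3: +6 new -> 17 infected
Step 4: +11 new -> 28 infected
Step 5: +8 new -> 36 infected
Step 6: +6 new -> 42 infected
Step 7: +2 new -> 44 infected

Answer: 44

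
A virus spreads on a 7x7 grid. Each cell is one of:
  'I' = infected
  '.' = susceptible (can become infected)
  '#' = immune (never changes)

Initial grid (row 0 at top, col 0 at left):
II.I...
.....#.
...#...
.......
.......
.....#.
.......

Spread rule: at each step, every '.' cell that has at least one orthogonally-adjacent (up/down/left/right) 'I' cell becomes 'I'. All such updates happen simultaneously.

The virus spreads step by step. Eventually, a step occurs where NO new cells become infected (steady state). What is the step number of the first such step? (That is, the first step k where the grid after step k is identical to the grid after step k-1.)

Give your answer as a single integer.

Step 0 (initial): 3 infected
Step 1: +5 new -> 8 infected
Step 2: +5 new -> 13 infected
Step 3: +5 new -> 18 infected
Step 4: +6 new -> 24 infected
Step 5: +7 new -> 31 infected
Step 6: +7 new -> 38 infected
Step 7: +4 new -> 42 infected
Step 8: +3 new -> 45 infected
Step 9: +1 new -> 46 infected
Step 10: +0 new -> 46 infected

Answer: 10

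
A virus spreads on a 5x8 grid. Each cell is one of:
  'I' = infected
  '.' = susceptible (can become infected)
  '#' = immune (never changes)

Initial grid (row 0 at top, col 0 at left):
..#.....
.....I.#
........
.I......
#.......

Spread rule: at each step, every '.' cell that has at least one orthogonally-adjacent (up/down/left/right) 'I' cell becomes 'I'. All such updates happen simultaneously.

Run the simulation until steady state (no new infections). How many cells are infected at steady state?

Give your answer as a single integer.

Answer: 37

Derivation:
Step 0 (initial): 2 infected
Step 1: +8 new -> 10 infected
Step 2: +11 new -> 21 infected
Step 3: +11 new -> 32 infected
Step 4: +4 new -> 36 infected
Step 5: +1 new -> 37 infected
Step 6: +0 new -> 37 infected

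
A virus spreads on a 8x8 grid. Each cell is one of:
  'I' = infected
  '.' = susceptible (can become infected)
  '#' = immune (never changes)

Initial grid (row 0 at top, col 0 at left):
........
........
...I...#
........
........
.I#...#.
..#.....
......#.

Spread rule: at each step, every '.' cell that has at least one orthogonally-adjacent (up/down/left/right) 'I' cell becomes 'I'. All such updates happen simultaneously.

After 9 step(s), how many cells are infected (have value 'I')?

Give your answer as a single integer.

Step 0 (initial): 2 infected
Step 1: +7 new -> 9 infected
Step 2: +13 new -> 22 infected
Step 3: +12 new -> 34 infected
Step 4: +9 new -> 43 infected
Step 5: +8 new -> 51 infected
Step 6: +4 new -> 55 infected
Step 7: +2 new -> 57 infected
Step 8: +1 new -> 58 infected
Step 9: +1 new -> 59 infected

Answer: 59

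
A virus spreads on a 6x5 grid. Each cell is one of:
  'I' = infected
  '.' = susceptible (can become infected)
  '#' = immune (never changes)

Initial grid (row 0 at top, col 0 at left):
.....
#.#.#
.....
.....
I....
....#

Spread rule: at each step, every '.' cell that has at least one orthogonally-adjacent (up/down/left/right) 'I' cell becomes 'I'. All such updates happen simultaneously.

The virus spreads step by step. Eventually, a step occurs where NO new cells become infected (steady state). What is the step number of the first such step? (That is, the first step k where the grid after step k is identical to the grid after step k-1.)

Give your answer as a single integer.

Answer: 9

Derivation:
Step 0 (initial): 1 infected
Step 1: +3 new -> 4 infected
Step 2: +4 new -> 8 infected
Step 3: +4 new -> 12 infected
Step 4: +5 new -> 17 infected
Step 5: +3 new -> 20 infected
Step 6: +4 new -> 24 infected
Step 7: +1 new -> 25 infected
Step 8: +1 new -> 26 infected
Step 9: +0 new -> 26 infected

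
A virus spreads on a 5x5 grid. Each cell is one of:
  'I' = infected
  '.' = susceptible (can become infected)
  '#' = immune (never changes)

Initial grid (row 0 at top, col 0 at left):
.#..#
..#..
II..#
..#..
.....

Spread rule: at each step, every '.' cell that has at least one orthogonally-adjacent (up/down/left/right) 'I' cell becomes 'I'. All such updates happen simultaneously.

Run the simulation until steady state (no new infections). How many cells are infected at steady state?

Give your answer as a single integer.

Answer: 20

Derivation:
Step 0 (initial): 2 infected
Step 1: +5 new -> 7 infected
Step 2: +4 new -> 11 infected
Step 3: +3 new -> 14 infected
Step 4: +4 new -> 18 infected
Step 5: +2 new -> 20 infected
Step 6: +0 new -> 20 infected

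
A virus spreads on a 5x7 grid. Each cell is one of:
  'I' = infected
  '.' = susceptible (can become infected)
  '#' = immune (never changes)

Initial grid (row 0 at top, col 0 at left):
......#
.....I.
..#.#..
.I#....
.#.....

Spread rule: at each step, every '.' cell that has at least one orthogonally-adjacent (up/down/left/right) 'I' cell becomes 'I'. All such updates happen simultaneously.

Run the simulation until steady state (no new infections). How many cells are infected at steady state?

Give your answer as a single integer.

Answer: 30

Derivation:
Step 0 (initial): 2 infected
Step 1: +6 new -> 8 infected
Step 2: +7 new -> 15 infected
Step 3: +8 new -> 23 infected
Step 4: +5 new -> 28 infected
Step 5: +1 new -> 29 infected
Step 6: +1 new -> 30 infected
Step 7: +0 new -> 30 infected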